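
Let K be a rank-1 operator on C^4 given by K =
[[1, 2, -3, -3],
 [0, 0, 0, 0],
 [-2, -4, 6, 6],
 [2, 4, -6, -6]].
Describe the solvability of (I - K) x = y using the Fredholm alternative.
(I - K) is singular (det(I - K) = 0, i.e. 1 ∈ sigma(K)). (I - K) x = y is solvable iff y ⊥ ker((I - K)^*) = span{(1, 2, -3, -3)}, i.e. iff y_1 + 2y_2 - 3y_3 - 3y_4 = 0. When solvable, the solutions are x = y + c·(1, 0, -2, 2), c arbitrary (ker(I - K) = span{(1, 0, -2, 2)}, dimension 1).

K has rank 1, so it is an outer product K = u v^T: every row of K is a multiple of one row vector. Reading off the entries, u = (1, 0, -2, 2) and v = (1, 2, -3, -3) (row i of K equals u_i·v^T). A rank-one matrix u v^T satisfies K u = u (v·u) and kills the (3)-dimensional subspace v^⊥, so its characteristic polynomial is lambda^3 (lambda - v·u) with v·u = tr K = 1. Hence the eigenvalues of I - K are 1 (multiplicity 3) and 1 - (1) = 0, so det(I - K) = 0. (Direct check: I - K =
[[0, -2, 3, 3],
 [0, 1, 0, 0],
 [2, 4, -5, -6],
 [-2, -4, 6, 7]]
has determinant 0.) So 1 is an eigenvalue of K and (I - K) is not invertible. The finite-dimensional Fredholm alternative says: either (I - K) is invertible, or ker(I - K) ≠ {0} and then range(I - K) = ker((I - K)^*)^⊥, with dim ker(I - K) = dim ker((I - K)^*). We are in the second case, so we need both kernels. Kernel of I - K: (I - K) u = u - u (v·u) = u - u = 0, so ker(I - K) = span{u} = span{(1, 0, -2, 2)} (it is exactly 1-dimensional because rank(I - K) = 3). Kernel of the adjoint: K is real, so (I - K)^* = I - K^T = I - v u^T, and (I - v u^T) v = v - v (u·v) = 0; hence ker((I - K)^*) = span{v} = span{(1, 2, -3, -3)}. Therefore (I - K) x = y is solvable iff <y, v> = 0, i.e. iff y_1 + 2y_2 - 3y_3 - 3y_4 = 0. When this holds, K y = u (v·y) = 0, so (I - K) y = y and x = y is a particular solution; the full solution set is the line x = y + c·u = y + c·(1, 0, -2, 2), c ∈ C.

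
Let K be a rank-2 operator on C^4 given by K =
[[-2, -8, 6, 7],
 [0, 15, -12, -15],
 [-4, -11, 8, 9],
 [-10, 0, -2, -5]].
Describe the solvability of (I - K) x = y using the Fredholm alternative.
(I - K) is invertible (det(I - K) = -66 ≠ 0), so for every y in C^4 the equation (I - K) x = y has a unique solution.

K has rank 2 and factors as K = U V^T = u1 v1^T + u2 v2^T with u1 = (-1, 3, -1, 3), v1 = (-2, 2, -2, -3), u2 = (-2, 3, -3, -2), v2 = (2, 3, -2, -2) (multiplying out reproduces the displayed K). The nonzero eigenvalues of U V^T coincide with those of the 2 x 2 matrix G = V^T U = [[v1·u1, v1·u2], [v2·u1, v2·u2]] = [[1, 22], [3, 15]], and by the Sylvester determinant identity det(I_4 - U V^T) = det(I_2 - V^T U) = det([[0, -22], [-3, -14]]) = (0)(-14) - (-22)(-3) = -66. (Direct check: I - K =
[[3, 8, -6, -7],
 [0, -14, 12, 15],
 [4, 11, -7, -9],
 [10, 0, 2, 6]]
has determinant -66.) The finite-dimensional Fredholm alternative says: either (I - K) is invertible, or ker(I - K) ≠ {0} and then range(I - K) = ker((I - K)^*)^⊥, with dim ker(I - K) = dim ker((I - K)^*). Since det(I - K) ≠ 0, 1 is not an eigenvalue of K and ker(I - K) = {0}, so we are in the first case: for every y there is a unique x = (I - K)^(-1) y. (Explicitly, by the Woodbury identity, (I - U V^T)^(-1) = I + U (I_2 - G)^(-1) V^T.)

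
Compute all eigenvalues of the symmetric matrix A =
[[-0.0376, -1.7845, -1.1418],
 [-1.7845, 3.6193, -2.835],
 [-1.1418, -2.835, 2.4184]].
sigma(A) ≈ {-2, 2, 6}

A is real symmetric, so its spectrum consists of real eigenvalues. Expanding the characteristic polynomial of the displayed matrix gives
  det(λ I - A) = p(λ) = λ^3 + (-6)λ^2 + (-4)λ + (24).
Solving p(λ) = 0 yields eigenvalues ≈ -2, 2, 6. (A is shown rounded to 4 decimals, so these recover the underlying integer eigenvalues to within that precision.)
Verification: the trace of A = 6 equals the sum of eigenvalues 6, and det(A) ≈ -23.9995 matches the eigenvalue product -24.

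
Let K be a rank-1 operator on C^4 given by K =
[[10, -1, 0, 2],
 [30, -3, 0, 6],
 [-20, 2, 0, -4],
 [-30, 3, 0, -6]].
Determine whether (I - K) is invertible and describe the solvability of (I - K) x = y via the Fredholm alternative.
(I - K) is singular (det(I - K) = 0, i.e. 1 ∈ sigma(K)). (I - K) x = y is solvable iff y ⊥ ker((I - K)^*) = span{(10, -1, 0, 2)}, i.e. iff 10y_1 - y_2 + 2y_4 = 0. When solvable, the solutions are x = y + c·(1, 3, -2, -3), c arbitrary (ker(I - K) = span{(1, 3, -2, -3)}, dimension 1).

K has rank 1, so it is an outer product K = u v^T: every row of K is a multiple of one row vector. Reading off the entries, u = (1, 3, -2, -3) and v = (10, -1, 0, 2) (row i of K equals u_i·v^T). A rank-one matrix u v^T satisfies K u = u (v·u) and kills the (3)-dimensional subspace v^⊥, so its characteristic polynomial is lambda^3 (lambda - v·u) with v·u = tr K = 1. Hence the eigenvalues of I - K are 1 (multiplicity 3) and 1 - (1) = 0, so det(I - K) = 0. (Direct check: I - K =
[[-9, 1, 0, -2],
 [-30, 4, 0, -6],
 [20, -2, 1, 4],
 [30, -3, 0, 7]]
has determinant 0.) So 1 is an eigenvalue of K and (I - K) is not invertible. The finite-dimensional Fredholm alternative says: either (I - K) is invertible, or ker(I - K) ≠ {0} and then range(I - K) = ker((I - K)^*)^⊥, with dim ker(I - K) = dim ker((I - K)^*). We are in the second case, so we need both kernels. Kernel of I - K: (I - K) u = u - u (v·u) = u - u = 0, so ker(I - K) = span{u} = span{(1, 3, -2, -3)} (it is exactly 1-dimensional because rank(I - K) = 3). Kernel of the adjoint: K is real, so (I - K)^* = I - K^T = I - v u^T, and (I - v u^T) v = v - v (u·v) = 0; hence ker((I - K)^*) = span{v} = span{(10, -1, 0, 2)}. Therefore (I - K) x = y is solvable iff <y, v> = 0, i.e. iff 10y_1 - y_2 + 2y_4 = 0. When this holds, K y = u (v·y) = 0, so (I - K) y = y and x = y is a particular solution; the full solution set is the line x = y + c·u = y + c·(1, 3, -2, -3), c ∈ C.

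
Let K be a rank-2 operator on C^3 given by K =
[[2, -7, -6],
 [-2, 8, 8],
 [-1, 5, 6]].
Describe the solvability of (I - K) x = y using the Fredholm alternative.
(I - K) is invertible (det(I - K) = 1 ≠ 0), so for every y in C^3 the equation (I - K) x = y has a unique solution.

K has rank 2 and factors as K = U V^T = u1 v1^T + u2 v2^T with u1 = (1, -2, -2), v1 = (0, -1, -2), u2 = (2, -2, -1), v2 = (1, -3, -2) (multiplying out reproduces the displayed K). The nonzero eigenvalues of U V^T coincide with those of the 2 x 2 matrix G = V^T U = [[v1·u1, v1·u2], [v2·u1, v2·u2]] = [[6, 4], [11, 10]], and by the Sylvester determinant identity det(I_3 - U V^T) = det(I_2 - V^T U) = det([[-5, -4], [-11, -9]]) = (-5)(-9) - (-4)(-11) = 1. (Direct check: I - K =
[[-1, 7, 6],
 [2, -7, -8],
 [1, -5, -5]]
has determinant 1.) The finite-dimensional Fredholm alternative says: either (I - K) is invertible, or ker(I - K) ≠ {0} and then range(I - K) = ker((I - K)^*)^⊥, with dim ker(I - K) = dim ker((I - K)^*). Since det(I - K) ≠ 0, 1 is not an eigenvalue of K and ker(I - K) = {0}, so we are in the first case: for every y there is a unique x = (I - K)^(-1) y. (Explicitly, by the Woodbury identity, (I - U V^T)^(-1) = I + U (I_2 - G)^(-1) V^T.)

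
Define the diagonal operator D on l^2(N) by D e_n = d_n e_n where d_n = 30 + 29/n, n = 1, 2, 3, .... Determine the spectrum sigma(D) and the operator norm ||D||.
sigma(D) = {30 + 29/n : n ≥ 1} ∪ {30}; ||D|| = 59

A bounded diagonal operator on l^2 with diagonal entries d_n has spectrum equal to the closure of {d_n : n ≥ 1}: every d_n is an eigenvalue (with eigenvector e_n), so {d_n} ⊂ sigma(D); the spectrum is closed, so its closure is too; and for lambda not in the closure, (D - lambda I) has bounded inverse (the diagonal entries 1/(d_n - lambda) are bounded). For our sequence d_n = 30 + 29/n, n = 1, 2, 3, ...:
  - {d_n} = {30 + 29/n : n ≥ 1}; the only limit point is 30
  - closure = {30 + 29/n : n ≥ 1} ∪ {30}
For the norm: a diagonal operator has ||D|| = sup_n |d_n|. Here d_n = 30 + 29/n is positive and decreasing, so sup_n |d_n| = d_1 = 30 + 29 = 59. So ||D|| = 59.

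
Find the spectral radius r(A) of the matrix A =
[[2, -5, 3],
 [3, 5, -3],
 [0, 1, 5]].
r(A) = sqrt(28) ≈ 5.2915

The eigenvalues of A are the roots of its characteristic polynomial. With M = A (coefficients from the trace, the sum of principal 2x2 minors, and det A):
  p(λ) = det(λ I - M) = λ^3 - 12λ^2 + 63λ - 140.
By the rational root theorem any rational root is an integer divisor of 140. Testing λ = 5: p(5) = 125 - 300 + 315 - 140 = 0, so λ = 5 is a root. Dividing out (λ - 5) leaves p(λ) = (λ - 5)(λ^2 - 7λ + 28). For λ^2 - 7λ + 28 the discriminant is -63. It is negative, so the roots are the complex-conjugate pair λ = 7/2 ± (sqrt(63)/2) i ≈ 3.5 ± 3.9686i. For a conjugate pair the product of the roots equals the constant term, so |λ|^2 = 28 and |λ| = sqrt(28) ≈ 5.2915.
Thus the eigenvalues (to 4 decimals) are 3.5 ± 3.9686i (modulus 5.2915); 5 (modulus 5). The spectral radius is the largest modulus: r(A) = sqrt(28) ≈ 5.2915. (Cross-check: r(A) ≤ ||A||_2 ≈ 8.5364; equality holds whenever A is normal, though it can also hold for some non-normal A.)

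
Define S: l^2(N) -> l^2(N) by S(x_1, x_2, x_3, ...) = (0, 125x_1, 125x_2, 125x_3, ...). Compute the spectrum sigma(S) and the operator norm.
sigma(S) = closed disk {z in C : |z| ≤ 125}; ||S|| = 125

Note S = 125·U where U is the unit right shift (U x)_k = x_{k-1} (with x_0 := 0); so ||S|| = 125||U|| and sigma(S) = 125·sigma(U). ||S x||^2 = sum_{k≥1} |125x_k|^2 = 15625||x||^2, so ||S|| = 125 and sigma(S) ⊂ {|z| ≤ 125}. For any |lambda| < 125, the equation (S - lambda I) x = 0 forces x_1 = 0, then 125x_k = lambda x_{k+1} ⇒ x = 0, so S has no eigenvalues. But (S - lambda I) is not surjective for |lambda| < 125: solving (S - lambda I) x = e_1 would require x_n proportional to (lambda/125)^(-n), which is not in l^2. So every |lambda| < 125 lies in the residual spectrum. The boundary |lambda| = 125 is in the approximate point spectrum (the spectrum is closed). Hence sigma(S) is the closed disk of radius 125.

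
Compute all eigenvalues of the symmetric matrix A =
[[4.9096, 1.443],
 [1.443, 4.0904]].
sigma(A) ≈ {3, 6}

A is real symmetric, so its spectrum consists of real eigenvalues. Expanding the characteristic polynomial of the displayed matrix gives
  det(λ I - A) = p(λ) = λ^2 + (-9)λ + (18).
Solving p(λ) = 0 yields eigenvalues ≈ 3, 6. (A is shown rounded to 4 decimals, so these recover the underlying integer eigenvalues to within that precision.)
Verification: the trace of A = 9 equals the sum of eigenvalues 9, and det(A) ≈ 18.0000 matches the eigenvalue product 18.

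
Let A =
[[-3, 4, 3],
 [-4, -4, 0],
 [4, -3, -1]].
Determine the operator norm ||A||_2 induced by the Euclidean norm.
||A||_2 ≈ 7.5698 (= sqrt(largest eigenvalue of A^T A))

||A||_2 = sigma_max(A) = sqrt(lambda_max(A^T A)). Form the symmetric matrix M = A^T A =
[[41, -8, -13],
 [-8, 41, 15],
 [-13, 15, 10]].
Its characteristic polynomial (trace, sum of principal 2x2 minors, determinant of M give the coefficients) is
  p(λ) = det(λ I - M) = λ^3 - 92λ^2 + 2043λ - 3136.
No integer candidate from the rational root theorem (±divisors of 3136) is a root, so the roots are irrational. The cubic discriminant is Δ = 1795110532 > 0, so there are three distinct real roots. p(1) = -1184 and p(2) = 590 have opposite signs, so a root lies in (1, 2); Newton's method refines it to λ ≈ 1.6563. p(33) = 32 and p(34) = -722 have opposite signs, so a root lies in (33, 34); Newton's method refines it to λ ≈ 33.042. p(57) = -400 and p(58) = 982 have opposite signs, so a root lies in (57, 58); Newton's method refines it to λ ≈ 57.3017. Check (Vieta): the three roots sum to 92, matching tr M = 92.
So the eigenvalues of A^T A are ≈ 1.6563, 33.042, 57.3017 (all ≥ 0, as they must be for A^T A). The largest is λ_max ≈ 57.3017, hence ||A||_2 = sqrt(λ_max) ≈ 7.5698.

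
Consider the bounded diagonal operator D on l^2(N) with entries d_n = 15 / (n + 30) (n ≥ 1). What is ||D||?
||D|| = 15/31 (attained at n = 1)

For D diagonal, ||D|| = sup_n |d_n| = sup_n 15/(n + 30). This is positive and strictly decreasing in n, so the supremum is attained at n = 1: d_1 = 15/(1 + 30) = 15/31. Hence ||D|| = 15/31.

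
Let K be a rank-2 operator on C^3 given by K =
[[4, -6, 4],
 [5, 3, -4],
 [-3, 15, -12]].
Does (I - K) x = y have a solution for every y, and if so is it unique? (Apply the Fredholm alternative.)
(I - K) is invertible (det(I - K) = 36 ≠ 0), so for every y in C^3 the equation (I - K) x = y has a unique solution.

K has rank 2 and factors as K = U V^T = u1 v1^T + u2 v2^T with u1 = (0, 3, 3), v1 = (1, 2, -2), u2 = (-2, -1, 3), v2 = (-2, 3, -2) (multiplying out reproduces the displayed K). The nonzero eigenvalues of U V^T coincide with those of the 2 x 2 matrix G = V^T U = [[v1·u1, v1·u2], [v2·u1, v2·u2]] = [[0, -10], [3, -5]], and by the Sylvester determinant identity det(I_3 - U V^T) = det(I_2 - V^T U) = det([[1, 10], [-3, 6]]) = (1)(6) - (10)(-3) = 36. (Direct check: I - K =
[[-3, 6, -4],
 [-5, -2, 4],
 [3, -15, 13]]
has determinant 36.) The finite-dimensional Fredholm alternative says: either (I - K) is invertible, or ker(I - K) ≠ {0} and then range(I - K) = ker((I - K)^*)^⊥, with dim ker(I - K) = dim ker((I - K)^*). Since det(I - K) ≠ 0, 1 is not an eigenvalue of K and ker(I - K) = {0}, so we are in the first case: for every y there is a unique x = (I - K)^(-1) y. (Explicitly, by the Woodbury identity, (I - U V^T)^(-1) = I + U (I_2 - G)^(-1) V^T.)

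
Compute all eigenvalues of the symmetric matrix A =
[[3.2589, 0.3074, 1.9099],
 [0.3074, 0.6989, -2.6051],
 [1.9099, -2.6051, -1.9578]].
sigma(A) ≈ {-4, 2, 4}

A is real symmetric, so its spectrum consists of real eigenvalues. Expanding the characteristic polynomial of the displayed matrix gives
  det(λ I - A) = p(λ) = λ^3 + (-2)λ^2 + (-16)λ + (32).
Solving p(λ) = 0 yields eigenvalues ≈ -4, 2, 4. (A is shown rounded to 4 decimals, so these recover the underlying integer eigenvalues to within that precision.)
Verification: the trace of A = 2 equals the sum of eigenvalues 2, and det(A) ≈ -31.9992 matches the eigenvalue product -32.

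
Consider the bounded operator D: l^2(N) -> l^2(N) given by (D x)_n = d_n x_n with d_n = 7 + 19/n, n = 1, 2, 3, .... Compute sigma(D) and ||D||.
sigma(D) = {7 + 19/n : n ≥ 1} ∪ {7}; ||D|| = 26

A bounded diagonal operator on l^2 with diagonal entries d_n has spectrum equal to the closure of {d_n : n ≥ 1}: every d_n is an eigenvalue (with eigenvector e_n), so {d_n} ⊂ sigma(D); the spectrum is closed, so its closure is too; and for lambda not in the closure, (D - lambda I) has bounded inverse (the diagonal entries 1/(d_n - lambda) are bounded). For our sequence d_n = 7 + 19/n, n = 1, 2, 3, ...:
  - {d_n} = {7 + 19/n : n ≥ 1}; the only limit point is 7
  - closure = {7 + 19/n : n ≥ 1} ∪ {7}
For the norm: a diagonal operator has ||D|| = sup_n |d_n|. Here d_n = 7 + 19/n is positive and decreasing, so sup_n |d_n| = d_1 = 7 + 19 = 26. So ||D|| = 26.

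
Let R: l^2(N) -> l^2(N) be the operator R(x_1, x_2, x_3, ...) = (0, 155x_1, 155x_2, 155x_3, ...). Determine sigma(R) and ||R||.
sigma(R) = closed disk {z in C : |z| ≤ 155}; ||R|| = 155

Note R = 155·U where U is the unit right shift (U x)_k = x_{k-1} (with x_0 := 0); so ||R|| = 155||U|| and sigma(R) = 155·sigma(U). ||R x||^2 = sum_{k≥1} |155x_k|^2 = 24025||x||^2, so ||R|| = 155 and sigma(R) ⊂ {|z| ≤ 155}. For any |lambda| < 155, the equation (R - lambda I) x = 0 forces x_1 = 0, then 155x_k = lambda x_{k+1} ⇒ x = 0, so R has no eigenvalues. But (R - lambda I) is not surjective for |lambda| < 155: solving (R - lambda I) x = e_1 would require x_n proportional to (lambda/155)^(-n), which is not in l^2. So every |lambda| < 155 lies in the residual spectrum. The boundary |lambda| = 155 is in the approximate point spectrum (the spectrum is closed). Hence sigma(R) is the closed disk of radius 155.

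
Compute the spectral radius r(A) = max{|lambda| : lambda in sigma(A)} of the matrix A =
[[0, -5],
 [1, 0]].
r(A) = sqrt(5) ≈ 2.2361

The eigenvalues of A are the roots of its characteristic polynomial. With M = A (coefficients from the trace and determinant):
  p(λ) = det(λ I - M) = λ^2 + 5.
For λ^2 + 5 the discriminant is -20. It is negative, so the roots are the complex-conjugate pair λ = 0 ± (sqrt(20)/2) i ≈ 0 ± 2.2361i. For a conjugate pair the product of the roots equals the constant term, so |λ|^2 = 5 and |λ| = sqrt(5) ≈ 2.2361.
Thus the eigenvalues (to 4 decimals) are 0 ± 2.2361i (modulus 2.2361). The spectral radius is the largest modulus: r(A) = sqrt(5) ≈ 2.2361. (Cross-check: r(A) ≤ ||A||_2 ≈ 5; equality holds whenever A is normal, though it can also hold for some non-normal A.)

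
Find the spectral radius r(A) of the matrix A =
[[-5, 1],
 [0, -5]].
r(A) = 5

The eigenvalues of A are the roots of its characteristic polynomial. With M = A (coefficients from the trace and determinant):
  p(λ) = det(λ I - M) = λ^2 + 10λ + 25.
For λ^2 + 10λ + 25 the discriminant is 0. It is a perfect square (0^2), so the roots are rational: λ = (-10 ± 0)/2 = -5, -5.
Thus the eigenvalues (to 4 decimals) are -5 (modulus 5). The spectral radius is the largest modulus: r(A) = 5. (Cross-check: r(A) ≤ ||A||_2 ≈ 5.5249; equality holds whenever A is normal, though it can also hold for some non-normal A.)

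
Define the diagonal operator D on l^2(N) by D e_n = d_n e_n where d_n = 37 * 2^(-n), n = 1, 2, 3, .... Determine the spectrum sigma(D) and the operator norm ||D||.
sigma(D) = {37 * 2^(-n) : n ≥ 1} ∪ {0}; ||D|| = 37/2

A bounded diagonal operator on l^2 with diagonal entries d_n has spectrum equal to the closure of {d_n : n ≥ 1}: every d_n is an eigenvalue (with eigenvector e_n), so {d_n} ⊂ sigma(D); the spectrum is closed, so its closure is too; and for lambda not in the closure, (D - lambda I) has bounded inverse (the diagonal entries 1/(d_n - lambda) are bounded). For our sequence d_n = 37 * 2^(-n), n = 1, 2, 3, ...:
  - {d_n} = {37 * 2^(-n) : n ≥ 1}; the only limit point is 0
  - closure = {37 * 2^(-n) : n ≥ 1} ∪ {0}
For the norm: a diagonal operator has ||D|| = sup_n |d_n|. Here d_n = 37 * 2^(-n) is positive and decreasing, so sup_n |d_n| = d_1 = 37/2. So ||D|| = 37/2.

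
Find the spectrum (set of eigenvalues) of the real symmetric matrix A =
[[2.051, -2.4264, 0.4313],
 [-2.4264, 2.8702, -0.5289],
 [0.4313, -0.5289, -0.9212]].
sigma(A) ≈ {-1, 0, 5}

A is real symmetric, so its spectrum consists of real eigenvalues. Expanding the characteristic polynomial of the displayed matrix gives
  det(λ I - A) = p(λ) = λ^3 + (-4)λ^2 + (-5)λ + (0).
Solving p(λ) = 0 yields eigenvalues ≈ -1, 0, 5. (A is shown rounded to 4 decimals, so these recover the underlying integer eigenvalues to within that precision.)
Verification: the trace of A = 4 equals the sum of eigenvalues 4, and det(A) ≈ -0.0001 matches the eigenvalue product 0.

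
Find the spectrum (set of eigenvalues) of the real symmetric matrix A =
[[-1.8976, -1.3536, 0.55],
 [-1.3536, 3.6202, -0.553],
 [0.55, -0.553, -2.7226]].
sigma(A) ≈ {-3, -2, 4}

A is real symmetric, so its spectrum consists of real eigenvalues. Expanding the characteristic polynomial of the displayed matrix gives
  det(λ I - A) = p(λ) = λ^3 + (1)λ^2 + (-14)λ + (-24).
Solving p(λ) = 0 yields eigenvalues ≈ -3, -2, 4. (A is shown rounded to 4 decimals, so these recover the underlying integer eigenvalues to within that precision.)
Verification: the trace of A = -1 equals the sum of eigenvalues -1, and det(A) ≈ 24.0004 matches the eigenvalue product 24.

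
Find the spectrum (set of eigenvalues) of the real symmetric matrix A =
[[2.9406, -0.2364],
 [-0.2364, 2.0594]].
sigma(A) ≈ {2, 3}

A is real symmetric, so its spectrum consists of real eigenvalues. Expanding the characteristic polynomial of the displayed matrix gives
  det(λ I - A) = p(λ) = λ^2 + (-5)λ + (6).
Solving p(λ) = 0 yields eigenvalues ≈ 2, 3. (A is shown rounded to 4 decimals, so these recover the underlying integer eigenvalues to within that precision.)
Verification: the trace of A = 5 equals the sum of eigenvalues 5, and det(A) ≈ 6.0000 matches the eigenvalue product 6.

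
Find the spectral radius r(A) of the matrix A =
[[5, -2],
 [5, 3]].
r(A) = 5

The eigenvalues of A are the roots of its characteristic polynomial. With M = A (coefficients from the trace and determinant):
  p(λ) = det(λ I - M) = λ^2 - 8λ + 25.
For λ^2 - 8λ + 25 the discriminant is -36. It is negative, so the roots are the complex-conjugate pair λ = 4 ± (sqrt(36)/2) i ≈ 4 ± 3i. For a conjugate pair the product of the roots equals the constant term, so |λ|^2 = 25 and |λ| = sqrt(25) = 5.
Thus the eigenvalues (to 4 decimals) are 4 ± 3i (modulus 5). The spectral radius is the largest modulus: r(A) = 5. (Cross-check: r(A) ≤ ||A||_2 ≈ 7.1178; equality holds whenever A is normal, though it can also hold for some non-normal A.)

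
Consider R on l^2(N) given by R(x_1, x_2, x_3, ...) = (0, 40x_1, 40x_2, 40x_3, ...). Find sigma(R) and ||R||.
sigma(R) = closed disk {z in C : |z| ≤ 40}; ||R|| = 40

Note R = 40·U where U is the unit right shift (U x)_k = x_{k-1} (with x_0 := 0); so ||R|| = 40||U|| and sigma(R) = 40·sigma(U). ||R x||^2 = sum_{k≥1} |40x_k|^2 = 1600||x||^2, so ||R|| = 40 and sigma(R) ⊂ {|z| ≤ 40}. For any |lambda| < 40, the equation (R - lambda I) x = 0 forces x_1 = 0, then 40x_k = lambda x_{k+1} ⇒ x = 0, so R has no eigenvalues. But (R - lambda I) is not surjective for |lambda| < 40: solving (R - lambda I) x = e_1 would require x_n proportional to (lambda/40)^(-n), which is not in l^2. So every |lambda| < 40 lies in the residual spectrum. The boundary |lambda| = 40 is in the approximate point spectrum (the spectrum is closed). Hence sigma(R) is the closed disk of radius 40.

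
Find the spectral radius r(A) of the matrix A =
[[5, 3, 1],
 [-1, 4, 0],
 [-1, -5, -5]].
r(A) ≈ 4.8463

The eigenvalues of A are the roots of its characteristic polynomial. With M = A (coefficients from the trace, the sum of principal 2x2 minors, and det A):
  p(λ) = det(λ I - M) = λ^3 - 4λ^2 - 21λ + 106.
No integer candidate from the rational root theorem (±divisors of 106) is a root, so the roots are irrational. The cubic discriminant is Δ = -71864 < 0, so there is one real root and a complex-conjugate pair. p(-5) = -14 and p(-4) = 62 have opposite signs, so a root lies in (-5, -4); Newton's method refines it to λ ≈ -4.8463. Dividing out (λ - (-4.8463)) leaves approximately λ^2 - 8.8463λ + 21.8722. For λ^2 - 8.8463λ + 21.8722 the discriminant is -9.2314. It is negative, so the remaining roots are the complex-conjugate pair λ ≈ 4.4232 ± 1.5192i. Their product equals the constant term, so |λ|^2 ≈ 21.8722 and |λ| ≈ 4.6768.
Thus the eigenvalues (to 4 decimals) are -4.8463 (modulus 4.8463); 4.4232 ± 1.5192i (modulus 4.6768). The spectral radius is the largest modulus: r(A) ≈ 4.8463. (Cross-check: r(A) ≤ ||A||_2 ≈ 8.704; equality holds whenever A is normal, though it can also hold for some non-normal A.)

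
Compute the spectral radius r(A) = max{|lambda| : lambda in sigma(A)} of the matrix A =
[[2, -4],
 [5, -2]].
r(A) = 4

The eigenvalues of A are the roots of its characteristic polynomial. With M = A (coefficients from the trace and determinant):
  p(λ) = det(λ I - M) = λ^2 + 16.
For λ^2 + 16 the discriminant is -64. It is negative, so the roots are the complex-conjugate pair λ = 0 ± (sqrt(64)/2) i ≈ 0 ± 4i. For a conjugate pair the product of the roots equals the constant term, so |λ|^2 = 16 and |λ| = sqrt(16) = 4.
Thus the eigenvalues (to 4 decimals) are 0 ± 4i (modulus 4). The spectral radius is the largest modulus: r(A) = 4. (Cross-check: r(A) ≤ ||A||_2 ≈ 6.5616; equality holds whenever A is normal, though it can also hold for some non-normal A.)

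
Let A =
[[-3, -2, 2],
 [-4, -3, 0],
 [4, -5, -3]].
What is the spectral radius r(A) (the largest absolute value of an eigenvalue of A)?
r(A) ≈ 5.6463

The eigenvalues of A are the roots of its characteristic polynomial. With M = A (coefficients from the trace, the sum of principal 2x2 minors, and det A):
  p(λ) = det(λ I - M) = λ^3 + 9λ^2 + 11λ - 61.
No integer candidate from the rational root theorem (±divisors of 61) is a root, so the roots are irrational. The cubic discriminant is Δ = -26816 < 0, so there is one real root and a complex-conjugate pair. p(1) = -40 and p(2) = 5 have opposite signs, so a root lies in (1, 2); Newton's method refines it to λ ≈ 1.9134. Dividing out (λ - (1.9134)) leaves approximately λ^2 + 10.9134λ + 31.8811. For λ^2 + 10.9134λ + 31.8811 the discriminant is -8.4232. It is negative, so the remaining roots are the complex-conjugate pair λ ≈ -5.4567 ± 1.4511i. Their product equals the constant term, so |λ|^2 ≈ 31.8811 and |λ| ≈ 5.6463.
Thus the eigenvalues (to 4 decimals) are 1.9134 (modulus 1.9134); -5.4567 ± 1.4511i (modulus 5.6463). The spectral radius is the largest modulus: r(A) ≈ 5.6463. (Cross-check: r(A) ≤ ||A||_2 ≈ 7.2855; equality holds whenever A is normal, though it can also hold for some non-normal A.)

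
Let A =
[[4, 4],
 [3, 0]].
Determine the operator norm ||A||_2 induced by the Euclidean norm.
||A||_2 = sqrt((41 + sqrt(1105))/2) ≈ 6.0927 (= sqrt(largest eigenvalue of A^T A))

||A||_2 = sigma_max(A) = sqrt(lambda_max(A^T A)). Form the symmetric matrix M = A^T A =
[[25, 16],
 [16, 16]].
Its characteristic polynomial (trace, determinant of M give the coefficients) is
  p(λ) = det(λ I - M) = λ^2 - 41λ + 144.
For λ^2 - 41λ + 144 the discriminant is 1105. It is nonnegative but not a perfect square, so the roots are real and irrational: λ = (41 ± sqrt(1105))/2 ≈ 37.1208, 3.8792.
So the eigenvalues of A^T A are ≈ 3.8792, 37.1208 (all ≥ 0, as they must be for A^T A). The largest is λ_max = (41 + sqrt(1105))/2 ≈ 37.1208, hence ||A||_2 = sqrt(λ_max) = sqrt((41 + sqrt(1105))/2) ≈ 6.0927.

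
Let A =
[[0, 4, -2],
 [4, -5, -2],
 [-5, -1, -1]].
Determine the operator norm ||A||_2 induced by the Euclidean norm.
||A||_2 ≈ 7.5422 (= sqrt(largest eigenvalue of A^T A))

||A||_2 = sigma_max(A) = sqrt(lambda_max(A^T A)). Form the symmetric matrix M = A^T A =
[[41, -15, -3],
 [-15, 42, 3],
 [-3, 3, 9]].
Its characteristic polynomial (trace, sum of principal 2x2 minors, determinant of M give the coefficients) is
  p(λ) = det(λ I - M) = λ^3 - 92λ^2 + 2226λ - 12996.
No integer candidate from the rational root theorem (±divisors of 12996) is a root, so the roots are irrational. The cubic discriminant is Δ = 686840112 > 0, so there are three distinct real roots. p(8) = -564 and p(9) = 315 have opposite signs, so a root lies in (8, 9); Newton's method refines it to λ ≈ 8.6239. p(26) = 264 and p(27) = -279 have opposite signs, so a root lies in (26, 27); Newton's method refines it to λ ≈ 26.4919. p(56) = -1236 and p(57) = 171 have opposite signs, so a root lies in (56, 57); Newton's method refines it to λ ≈ 56.8841. Check (Vieta): the three roots sum to 92, matching tr M = 92.
So the eigenvalues of A^T A are ≈ 8.6239, 26.4919, 56.8841 (all ≥ 0, as they must be for A^T A). The largest is λ_max ≈ 56.8841, hence ||A||_2 = sqrt(λ_max) ≈ 7.5422.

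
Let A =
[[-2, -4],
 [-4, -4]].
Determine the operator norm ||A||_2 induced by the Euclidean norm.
||A||_2 = sqrt((52 + sqrt(2448))/2) ≈ 7.1231 (= sqrt(largest eigenvalue of A^T A))

||A||_2 = sigma_max(A) = sqrt(lambda_max(A^T A)). Form the symmetric matrix M = A^T A =
[[20, 24],
 [24, 32]].
Its characteristic polynomial (trace, determinant of M give the coefficients) is
  p(λ) = det(λ I - M) = λ^2 - 52λ + 64.
For λ^2 - 52λ + 64 the discriminant is 2448. It is nonnegative but not a perfect square, so the roots are real and irrational: λ = (52 ± sqrt(2448))/2 ≈ 50.7386, 1.2614.
So the eigenvalues of A^T A are ≈ 1.2614, 50.7386 (all ≥ 0, as they must be for A^T A). The largest is λ_max = (52 + sqrt(2448))/2 ≈ 50.7386, hence ||A||_2 = sqrt(λ_max) = sqrt((52 + sqrt(2448))/2) ≈ 7.1231.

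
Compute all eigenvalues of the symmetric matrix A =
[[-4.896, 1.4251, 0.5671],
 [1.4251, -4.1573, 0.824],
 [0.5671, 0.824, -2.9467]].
sigma(A) ≈ {-6, -4, -2}

A is real symmetric, so its spectrum consists of real eigenvalues. Expanding the characteristic polynomial of the displayed matrix gives
  det(λ I - A) = p(λ) = λ^3 + (12)λ^2 + (44)λ + (48).
Solving p(λ) = 0 yields eigenvalues ≈ -6, -4, -2. (A is shown rounded to 4 decimals, so these recover the underlying integer eigenvalues to within that precision.)
Verification: the trace of A = -12 equals the sum of eigenvalues -12, and det(A) ≈ -47.9999 matches the eigenvalue product -48.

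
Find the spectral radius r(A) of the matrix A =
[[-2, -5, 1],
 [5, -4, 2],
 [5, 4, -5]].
r(A) ≈ 7.1133

The eigenvalues of A are the roots of its characteristic polynomial. With M = A (coefficients from the trace, the sum of principal 2x2 minors, and det A):
  p(λ) = det(λ I - M) = λ^3 + 11λ^2 + 50λ + 159.
No integer candidate from the rational root theorem (±divisors of 159) is a root, so the roots are irrational. The cubic discriminant is Δ = -152503 < 0, so there is one real root and a complex-conjugate pair. p(-8) = -49 and p(-7) = 5 have opposite signs, so a root lies in (-8, -7); Newton's method refines it to λ ≈ -7.1133. Dividing out (λ - (-7.1133)) leaves approximately λ^2 + 3.8867λ + 22.3526. For λ^2 + 3.8867λ + 22.3526 the discriminant is -74.3037. It is negative, so the remaining roots are the complex-conjugate pair λ ≈ -1.9434 ± 4.31i. Their product equals the constant term, so |λ|^2 ≈ 22.3526 and |λ| ≈ 4.7279.
Thus the eigenvalues (to 4 decimals) are -7.1133 (modulus 7.1133); -1.9434 ± 4.31i (modulus 4.7279). The spectral radius is the largest modulus: r(A) ≈ 7.1133. (Cross-check: r(A) ≤ ||A||_2 ≈ 9.41; equality holds whenever A is normal, though it can also hold for some non-normal A.)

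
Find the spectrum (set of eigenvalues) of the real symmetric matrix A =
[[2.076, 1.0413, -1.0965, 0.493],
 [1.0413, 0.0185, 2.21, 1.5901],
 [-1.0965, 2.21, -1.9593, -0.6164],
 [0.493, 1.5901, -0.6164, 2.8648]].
sigma(A) ≈ {-4, 1, 2, 4}

A is real symmetric, so its spectrum consists of real eigenvalues. Expanding the characteristic polynomial of the displayed matrix gives
  det(λ I - A) = p(λ) = λ^4 + (-3)λ^3 + (-14)λ^2 + (48)λ + (-32).
Solving p(λ) = 0 yields eigenvalues ≈ -4, 1, 2, 4. (A is shown rounded to 4 decimals, so these recover the underlying integer eigenvalues to within that precision.)
Verification: the trace of A = 3 equals the sum of eigenvalues 3, and det(A) ≈ -32.0009 matches the eigenvalue product -32.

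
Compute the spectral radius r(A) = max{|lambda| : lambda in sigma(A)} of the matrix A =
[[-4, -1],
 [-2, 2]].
r(A) = (2 + sqrt(44))/2 ≈ 4.3166

The eigenvalues of A are the roots of its characteristic polynomial. With M = A (coefficients from the trace and determinant):
  p(λ) = det(λ I - M) = λ^2 + 2λ - 10.
For λ^2 + 2λ - 10 the discriminant is 44. It is nonnegative but not a perfect square, so the roots are real and irrational: λ = (-2 ± sqrt(44))/2 ≈ 2.3166, -4.3166.
Thus the eigenvalues (to 4 decimals) are 2.3166 (modulus 2.3166); -4.3166 (modulus 4.3166). The spectral radius is the largest modulus: r(A) = (2 + sqrt(44))/2 ≈ 4.3166. (Cross-check: r(A) ≤ ||A||_2 ≈ 4.4721; equality holds whenever A is normal, though it can also hold for some non-normal A.)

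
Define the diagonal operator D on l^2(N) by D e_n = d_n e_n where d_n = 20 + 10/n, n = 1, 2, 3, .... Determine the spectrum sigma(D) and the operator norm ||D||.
sigma(D) = {20 + 10/n : n ≥ 1} ∪ {20}; ||D|| = 30

A bounded diagonal operator on l^2 with diagonal entries d_n has spectrum equal to the closure of {d_n : n ≥ 1}: every d_n is an eigenvalue (with eigenvector e_n), so {d_n} ⊂ sigma(D); the spectrum is closed, so its closure is too; and for lambda not in the closure, (D - lambda I) has bounded inverse (the diagonal entries 1/(d_n - lambda) are bounded). For our sequence d_n = 20 + 10/n, n = 1, 2, 3, ...:
  - {d_n} = {20 + 10/n : n ≥ 1}; the only limit point is 20
  - closure = {20 + 10/n : n ≥ 1} ∪ {20}
For the norm: a diagonal operator has ||D|| = sup_n |d_n|. Here d_n = 20 + 10/n is positive and decreasing, so sup_n |d_n| = d_1 = 20 + 10 = 30. So ||D|| = 30.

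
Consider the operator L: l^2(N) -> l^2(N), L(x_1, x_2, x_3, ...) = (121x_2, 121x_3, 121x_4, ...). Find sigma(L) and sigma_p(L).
sigma(L) = closed disk {z in C : |z| ≤ 121}; sigma_p(L) = open disk {z in C : |z| < 121}

Note L = 121·V where V is the unit left shift (V x)_k = x_{k+1}; so sigma(L) = 121·sigma(V) and ||L|| = 121||V||. ||L x||^2 = 14641sum_{k≥2} |x_k|^2 ≤ 14641||x||^2, with equality on {x : x_1 = 0}, so ||L|| = 121. For any lambda with |lambda| < 121, set r = lambda/121 (|r| < 1); the vector x = (1, r, r^2, ...) is in l^2 and satisfies L x = 121(r, r^2, ...) = lambda x, so lambda is an eigenvalue. On the boundary |lambda| = 121 the geometric series diverges, so no l^2 eigenvector exists, but these lambda lie in the approximate point spectrum. Hence sigma(L) is the closed disk of radius 121 and sigma_p(L) is the open disk.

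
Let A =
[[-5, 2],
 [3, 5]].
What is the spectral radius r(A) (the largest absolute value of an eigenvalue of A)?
r(A) = sqrt(124)/2 ≈ 5.5678

The eigenvalues of A are the roots of its characteristic polynomial. With M = A (coefficients from the trace and determinant):
  p(λ) = det(λ I - M) = λ^2 - 31.
For λ^2 - 31 the discriminant is 124. It is nonnegative but not a perfect square, so the roots are real and irrational: λ = ± sqrt(124)/2 ≈ 5.5678, -5.5678.
Thus the eigenvalues (to 4 decimals) are 5.5678 (modulus 5.5678); -5.5678 (modulus 5.5678). The spectral radius is the largest modulus: r(A) = sqrt(124)/2 ≈ 5.5678. (Cross-check: r(A) ≤ ||A||_2 ≈ 6.0902; equality holds whenever A is normal, though it can also hold for some non-normal A.)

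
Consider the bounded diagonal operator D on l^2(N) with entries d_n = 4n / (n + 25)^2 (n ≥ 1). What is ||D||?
||D|| = 1/25 (attained at n = 25)

For D diagonal, ||D|| = sup_n |d_n|. Treat f(x) = 4x / (x + 25)^2 for real x > 0. By the quotient rule, f'(x) = 4(25 - x)/(x + 25)^3, which is positive for x < 25 and negative for x > 25. So f has a unique maximum at x = 25, and since 25 is a positive integer, the supremum over n ≥ 1 is attained at n = 25: d_25 = 4·25/(25 + 25)^2 = 4·25/2500 = 1/25. Hence ||D|| = 1/25.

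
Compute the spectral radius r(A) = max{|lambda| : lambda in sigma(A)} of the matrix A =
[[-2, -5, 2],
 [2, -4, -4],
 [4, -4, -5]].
r(A) ≈ 6.0437

The eigenvalues of A are the roots of its characteristic polynomial. With M = A (coefficients from the trace, the sum of principal 2x2 minors, and det A):
  p(λ) = det(λ I - M) = λ^3 + 11λ^2 + 24λ - 38.
No integer candidate from the rational root theorem (±divisors of 38) is a root, so the roots are irrational. The cubic discriminant is Δ = -2852 < 0, so there is one real root and a complex-conjugate pair. p(1) = -2 and p(2) = 62 have opposite signs, so a root lies in (1, 2); Newton's method refines it to λ ≈ 1.0403. Dividing out (λ - (1.0403)) leaves approximately λ^2 + 12.0403λ + 36.5262. For λ^2 + 12.0403λ + 36.5262 the discriminant is -1.1347. It is negative, so the remaining roots are the complex-conjugate pair λ ≈ -6.0202 ± 0.5326i. Their product equals the constant term, so |λ|^2 ≈ 36.5262 and |λ| ≈ 6.0437.
Thus the eigenvalues (to 4 decimals) are 1.0403 (modulus 1.0403); -6.0202 ± 0.5326i (modulus 6.0437). The spectral radius is the largest modulus: r(A) ≈ 6.0437. (Cross-check: r(A) ≤ ||A||_2 ≈ 9.6154; equality holds whenever A is normal, though it can also hold for some non-normal A.)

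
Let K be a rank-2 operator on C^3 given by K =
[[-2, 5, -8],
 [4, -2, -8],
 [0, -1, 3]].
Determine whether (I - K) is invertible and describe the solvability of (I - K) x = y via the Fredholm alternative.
(I - K) is invertible (det(I - K) = -34 ≠ 0), so for every y in C^3 the equation (I - K) x = y has a unique solution.

K has rank 2 and factors as K = U V^T = u1 v1^T + u2 v2^T with u1 = (-1, 2, 0), v1 = (2, -2, -1), u2 = (-3, -2, 1), v2 = (0, -1, 3) (multiplying out reproduces the displayed K). The nonzero eigenvalues of U V^T coincide with those of the 2 x 2 matrix G = V^T U = [[v1·u1, v1·u2], [v2·u1, v2·u2]] = [[-6, -3], [-2, 5]], and by the Sylvester determinant identity det(I_3 - U V^T) = det(I_2 - V^T U) = det([[7, 3], [2, -4]]) = (7)(-4) - (3)(2) = -34. (Direct check: I - K =
[[3, -5, 8],
 [-4, 3, 8],
 [0, 1, -2]]
has determinant -34.) The finite-dimensional Fredholm alternative says: either (I - K) is invertible, or ker(I - K) ≠ {0} and then range(I - K) = ker((I - K)^*)^⊥, with dim ker(I - K) = dim ker((I - K)^*). Since det(I - K) ≠ 0, 1 is not an eigenvalue of K and ker(I - K) = {0}, so we are in the first case: for every y there is a unique x = (I - K)^(-1) y. (Explicitly, by the Woodbury identity, (I - U V^T)^(-1) = I + U (I_2 - G)^(-1) V^T.)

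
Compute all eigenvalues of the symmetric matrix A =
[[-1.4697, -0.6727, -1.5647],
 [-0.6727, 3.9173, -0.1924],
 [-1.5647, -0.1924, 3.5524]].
sigma(A) ≈ {-2, 4} (4 with multiplicity 2)

A is real symmetric, so its spectrum consists of real eigenvalues. Expanding the characteristic polynomial of the displayed matrix gives
  det(λ I - A) = p(λ) = λ^3 + (-6)λ^2 + (0)λ + (32).
Solving p(λ) = 0 yields eigenvalues ≈ -2, 4, 4. (A is shown rounded to 4 decimals, so these recover the underlying integer eigenvalues to within that precision.)
Verification: the trace of A = 6 equals the sum of eigenvalues 6, and det(A) ≈ -32.0009 matches the eigenvalue product -32.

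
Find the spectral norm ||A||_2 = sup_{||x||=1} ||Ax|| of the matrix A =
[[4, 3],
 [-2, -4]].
||A||_2 = sqrt((45 + sqrt(1625))/2) ≈ 6.5311 (= sqrt(largest eigenvalue of A^T A))

||A||_2 = sigma_max(A) = sqrt(lambda_max(A^T A)). Form the symmetric matrix M = A^T A =
[[20, 20],
 [20, 25]].
Its characteristic polynomial (trace, determinant of M give the coefficients) is
  p(λ) = det(λ I - M) = λ^2 - 45λ + 100.
For λ^2 - 45λ + 100 the discriminant is 1625. It is nonnegative but not a perfect square, so the roots are real and irrational: λ = (45 ± sqrt(1625))/2 ≈ 42.6556, 2.3444.
So the eigenvalues of A^T A are ≈ 2.3444, 42.6556 (all ≥ 0, as they must be for A^T A). The largest is λ_max = (45 + sqrt(1625))/2 ≈ 42.6556, hence ||A||_2 = sqrt(λ_max) = sqrt((45 + sqrt(1625))/2) ≈ 6.5311.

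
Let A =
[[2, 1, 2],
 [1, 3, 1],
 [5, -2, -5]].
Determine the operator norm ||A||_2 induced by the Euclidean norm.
||A||_2 ≈ 7.417 (= sqrt(largest eigenvalue of A^T A))

||A||_2 = sigma_max(A) = sqrt(lambda_max(A^T A)). Form the symmetric matrix M = A^T A =
[[30, -5, -20],
 [-5, 14, 15],
 [-20, 15, 30]].
Its characteristic polynomial (trace, sum of principal 2x2 minors, determinant of M give the coefficients) is
  p(λ) = det(λ I - M) = λ^3 - 74λ^2 + 1090λ - 2500.
No integer candidate from the rational root theorem (±divisors of 2500) is a root, so the roots are irrational. The cubic discriminant is Δ = 734629600 > 0, so there are three distinct real roots. p(2) = -608 and p(3) = 131 have opposite signs, so a root lies in (2, 3); Newton's method refines it to λ ≈ 2.8089. p(16) = 92 and p(17) = -443 have opposite signs, so a root lies in (16, 17); Newton's method refines it to λ ≈ 16.1788. p(55) = -25 and p(56) = 2092 have opposite signs, so a root lies in (55, 56); Newton's method refines it to λ ≈ 55.0123. Check (Vieta): the three roots sum to 74, matching tr M = 74.
So the eigenvalues of A^T A are ≈ 2.8089, 16.1788, 55.0123 (all ≥ 0, as they must be for A^T A). The largest is λ_max ≈ 55.0123, hence ||A||_2 = sqrt(λ_max) ≈ 7.417.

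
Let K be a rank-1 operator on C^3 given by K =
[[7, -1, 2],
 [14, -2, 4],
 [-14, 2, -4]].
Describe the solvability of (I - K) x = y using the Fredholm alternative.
(I - K) is singular (det(I - K) = 0, i.e. 1 ∈ sigma(K)). (I - K) x = y is solvable iff y ⊥ ker((I - K)^*) = span{(7, -1, 2)}, i.e. iff 7y_1 - y_2 + 2y_3 = 0. When solvable, the solutions are x = y + c·(1, 2, -2), c arbitrary (ker(I - K) = span{(1, 2, -2)}, dimension 1).

K has rank 1, so it is an outer product K = u v^T: every row of K is a multiple of one row vector. Reading off the entries, u = (1, 2, -2) and v = (7, -1, 2) (row i of K equals u_i·v^T). A rank-one matrix u v^T satisfies K u = u (v·u) and kills the (2)-dimensional subspace v^⊥, so its characteristic polynomial is lambda^2 (lambda - v·u) with v·u = tr K = 1. Hence the eigenvalues of I - K are 1 (multiplicity 2) and 1 - (1) = 0, so det(I - K) = 0. (Direct check: I - K =
[[-6, 1, -2],
 [-14, 3, -4],
 [14, -2, 5]]
has determinant 0.) So 1 is an eigenvalue of K and (I - K) is not invertible. The finite-dimensional Fredholm alternative says: either (I - K) is invertible, or ker(I - K) ≠ {0} and then range(I - K) = ker((I - K)^*)^⊥, with dim ker(I - K) = dim ker((I - K)^*). We are in the second case, so we need both kernels. Kernel of I - K: (I - K) u = u - u (v·u) = u - u = 0, so ker(I - K) = span{u} = span{(1, 2, -2)} (it is exactly 1-dimensional because rank(I - K) = 2). Kernel of the adjoint: K is real, so (I - K)^* = I - K^T = I - v u^T, and (I - v u^T) v = v - v (u·v) = 0; hence ker((I - K)^*) = span{v} = span{(7, -1, 2)}. Therefore (I - K) x = y is solvable iff <y, v> = 0, i.e. iff 7y_1 - y_2 + 2y_3 = 0. When this holds, K y = u (v·y) = 0, so (I - K) y = y and x = y is a particular solution; the full solution set is the line x = y + c·u = y + c·(1, 2, -2), c ∈ C.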